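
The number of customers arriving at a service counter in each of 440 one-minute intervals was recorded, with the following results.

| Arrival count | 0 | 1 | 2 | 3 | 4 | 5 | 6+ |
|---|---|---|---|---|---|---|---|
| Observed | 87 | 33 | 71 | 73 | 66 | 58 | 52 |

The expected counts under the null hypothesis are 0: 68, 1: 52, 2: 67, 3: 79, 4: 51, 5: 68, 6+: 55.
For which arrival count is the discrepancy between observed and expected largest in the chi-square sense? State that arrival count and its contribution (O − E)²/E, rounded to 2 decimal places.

1, 6.94

χ² = (87−68)²/68 + (33−52)²/52 + (71−67)²/67 + (73−79)²/79 + (66−51)²/51 + (58−68)²/68 + (52−55)²/55
   = 5.309 + 6.942 + 0.239 + 0.456 + 4.412 + 1.471 + 0.164
The largest term is for 1: 6.94.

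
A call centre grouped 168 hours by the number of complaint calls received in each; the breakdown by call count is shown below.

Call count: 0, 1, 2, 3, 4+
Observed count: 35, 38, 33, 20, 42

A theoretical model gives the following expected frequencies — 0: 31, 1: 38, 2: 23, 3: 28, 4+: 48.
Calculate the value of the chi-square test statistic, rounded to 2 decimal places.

χ² = (35−31)²/31 + (38−38)²/38 + (33−23)²/23 + (20−28)²/28 + (42−48)²/48
   = 0.516 + 0.000 + 4.348 + 2.286 + 0.750
Sum = 7.90

7.90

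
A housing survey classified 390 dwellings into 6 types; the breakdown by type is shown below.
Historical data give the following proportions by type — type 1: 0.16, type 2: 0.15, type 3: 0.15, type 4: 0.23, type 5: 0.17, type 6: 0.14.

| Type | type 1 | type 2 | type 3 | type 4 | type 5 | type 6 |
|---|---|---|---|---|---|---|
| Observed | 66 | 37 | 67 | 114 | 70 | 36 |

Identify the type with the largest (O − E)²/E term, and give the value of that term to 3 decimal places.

type 2, 7.902

Expected counts E_i = n·p_i: 390×0.16 = 62.4, 390×0.15 = 58.5, 390×0.15 = 58.5, 390×0.23 = 89.7, 390×0.17 = 66.3, 390×0.14 = 54.6.
χ² = (66−62.4)²/62.4 + (37−58.5)²/58.5 + (67−58.5)²/58.5 + (114−89.7)²/89.7 + (70−66.3)²/66.3 + (36−54.6)²/54.6
   = 0.2077 + 7.9017 + 1.2350 + 6.5829 + 0.2065 + 6.3363
The largest term is for type 2: 7.902.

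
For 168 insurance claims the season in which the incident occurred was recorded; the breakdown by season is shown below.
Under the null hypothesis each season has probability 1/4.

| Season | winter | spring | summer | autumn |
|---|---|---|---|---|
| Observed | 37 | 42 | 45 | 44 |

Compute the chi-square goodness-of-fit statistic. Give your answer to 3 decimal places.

0.905

Under H₀ each category has probability 1/4, so each expected count is 168/4 = 42.
winter: (37 − 42)²/42 = 25/42 = 0.5952
spring: (42 − 42)²/42 = 0/42 = 0.0000
summer: (45 − 42)²/42 = 9/42 = 0.2143
autumn: (44 − 42)²/42 = 4/42 = 0.0952
Sum = 0.905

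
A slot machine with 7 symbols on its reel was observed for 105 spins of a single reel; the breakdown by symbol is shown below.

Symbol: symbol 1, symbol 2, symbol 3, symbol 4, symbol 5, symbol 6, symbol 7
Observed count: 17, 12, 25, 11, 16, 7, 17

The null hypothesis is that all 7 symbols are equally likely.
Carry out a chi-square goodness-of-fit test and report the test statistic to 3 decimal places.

13.200

Expected count for each of the 7 categories: 105/7 = 15.
χ² = (17−15)²/15 + (12−15)²/15 + (25−15)²/15 + (11−15)²/15 + (16−15)²/15 + (7−15)²/15 + (17−15)²/15
   = 0.2667 + 0.6000 + 6.6667 + 1.0667 + 0.0667 + 4.2667 + 0.2667
Sum = 13.200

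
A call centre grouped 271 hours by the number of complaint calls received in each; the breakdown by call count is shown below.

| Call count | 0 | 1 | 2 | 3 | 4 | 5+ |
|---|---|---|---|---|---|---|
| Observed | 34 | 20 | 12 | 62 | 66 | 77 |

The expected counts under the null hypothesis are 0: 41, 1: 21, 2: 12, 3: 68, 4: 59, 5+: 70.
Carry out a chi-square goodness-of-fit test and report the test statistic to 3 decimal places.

3.303

χ² = (34−41)²/41 + (20−21)²/21 + (12−12)²/12 + (62−68)²/68 + (66−59)²/59 + (77−70)²/70
   = 1.1951 + 0.0476 + 0.0000 + 0.5294 + 0.8305 + 0.7000
Sum = 3.303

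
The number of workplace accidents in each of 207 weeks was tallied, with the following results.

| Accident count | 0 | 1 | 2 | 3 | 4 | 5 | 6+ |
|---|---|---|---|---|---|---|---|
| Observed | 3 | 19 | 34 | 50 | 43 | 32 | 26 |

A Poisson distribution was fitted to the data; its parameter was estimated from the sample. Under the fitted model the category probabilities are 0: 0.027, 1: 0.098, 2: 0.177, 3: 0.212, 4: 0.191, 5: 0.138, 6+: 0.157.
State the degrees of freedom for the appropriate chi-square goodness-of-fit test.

5

There are k = 7 categories and 1 parameter estimated from the data, so df = 7 − 1 − 1 = 5.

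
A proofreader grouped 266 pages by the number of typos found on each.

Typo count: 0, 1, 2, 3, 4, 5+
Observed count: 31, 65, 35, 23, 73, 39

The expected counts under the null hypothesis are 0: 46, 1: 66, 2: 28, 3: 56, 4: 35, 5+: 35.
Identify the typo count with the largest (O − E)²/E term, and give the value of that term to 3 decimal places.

4, 41.257

χ² = (31−46)²/46 + (65−66)²/66 + (35−28)²/28 + (23−56)²/56 + (73−35)²/35 + (39−35)²/35
   = 4.8913 + 0.0152 + 1.7500 + 19.4464 + 41.2571 + 0.4571
The largest term is for 4: 41.257.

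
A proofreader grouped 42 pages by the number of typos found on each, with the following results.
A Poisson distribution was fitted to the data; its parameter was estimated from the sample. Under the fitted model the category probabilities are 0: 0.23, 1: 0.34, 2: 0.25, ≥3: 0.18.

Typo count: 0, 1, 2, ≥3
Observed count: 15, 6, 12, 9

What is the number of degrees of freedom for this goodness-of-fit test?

There are k = 4 categories and 1 parameter estimated from the data, so df = 4 − 1 − 1 = 2.

2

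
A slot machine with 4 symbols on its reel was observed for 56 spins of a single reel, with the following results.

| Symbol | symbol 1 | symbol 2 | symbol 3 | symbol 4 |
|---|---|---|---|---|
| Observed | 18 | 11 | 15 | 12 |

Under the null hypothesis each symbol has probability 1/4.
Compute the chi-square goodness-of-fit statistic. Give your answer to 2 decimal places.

Expected count for each of the 4 categories: 56/4 = 14.
cat           O        E   (O−E)²/E
symbol 1     18       14      1.143
symbol 2     11       14      0.643
symbol 3     15       14      0.071
symbol 4     12       14      0.286
Sum = 2.14

2.14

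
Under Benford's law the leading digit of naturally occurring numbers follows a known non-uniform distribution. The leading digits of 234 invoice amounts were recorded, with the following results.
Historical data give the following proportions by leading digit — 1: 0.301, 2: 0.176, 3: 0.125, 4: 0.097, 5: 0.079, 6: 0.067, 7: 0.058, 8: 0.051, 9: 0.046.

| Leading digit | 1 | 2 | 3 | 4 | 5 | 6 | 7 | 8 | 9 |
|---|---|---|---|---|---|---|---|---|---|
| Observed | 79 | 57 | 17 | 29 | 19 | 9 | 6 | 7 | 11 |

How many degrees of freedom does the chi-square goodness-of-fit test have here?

There are k = 9 categories and no parameters were estimated from the data, so df = 9 − 1 = 8.

8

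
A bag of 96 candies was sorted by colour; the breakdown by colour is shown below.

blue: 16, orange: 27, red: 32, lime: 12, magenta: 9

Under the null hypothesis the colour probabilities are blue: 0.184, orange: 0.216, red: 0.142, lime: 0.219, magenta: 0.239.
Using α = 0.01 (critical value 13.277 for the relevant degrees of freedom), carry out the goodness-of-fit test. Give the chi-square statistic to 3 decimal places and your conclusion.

Expected counts E_i = n·p_i: 96×0.184 = 17.664, 96×0.216 = 20.736, 96×0.142 = 13.632, 96×0.219 = 21.024, 96×0.239 = 22.944.
χ² = (16−17.664)²/17.664 + (27−20.736)²/20.736 + (32−13.632)²/13.632 + (12−21.024)²/21.024 + (9−22.944)²/22.944
   = 0.1568 + 1.8923 + 24.7494 + 3.8733 + 8.4743
Sum = 39.146
df = 4. Since 39.146 > 13.277, we reject H₀.

39.146; reject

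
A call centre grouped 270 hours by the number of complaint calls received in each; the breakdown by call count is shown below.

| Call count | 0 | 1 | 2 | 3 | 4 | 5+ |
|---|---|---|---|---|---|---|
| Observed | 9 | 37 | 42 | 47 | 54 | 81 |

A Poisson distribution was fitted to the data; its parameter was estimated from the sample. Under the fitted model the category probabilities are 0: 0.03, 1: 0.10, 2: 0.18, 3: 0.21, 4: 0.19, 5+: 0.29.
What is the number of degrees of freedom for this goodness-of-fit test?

4

There are k = 6 categories and 1 parameter estimated from the data, so df = 6 − 1 − 1 = 4.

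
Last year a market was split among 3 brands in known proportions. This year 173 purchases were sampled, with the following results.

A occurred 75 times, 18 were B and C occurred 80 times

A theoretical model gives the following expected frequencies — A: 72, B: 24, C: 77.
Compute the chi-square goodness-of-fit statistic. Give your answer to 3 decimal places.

cat         O        E   (O−E)²/E
A          75       72     0.1250
B          18       24     1.5000
C          80       77     0.1169
Sum = 1.742

1.742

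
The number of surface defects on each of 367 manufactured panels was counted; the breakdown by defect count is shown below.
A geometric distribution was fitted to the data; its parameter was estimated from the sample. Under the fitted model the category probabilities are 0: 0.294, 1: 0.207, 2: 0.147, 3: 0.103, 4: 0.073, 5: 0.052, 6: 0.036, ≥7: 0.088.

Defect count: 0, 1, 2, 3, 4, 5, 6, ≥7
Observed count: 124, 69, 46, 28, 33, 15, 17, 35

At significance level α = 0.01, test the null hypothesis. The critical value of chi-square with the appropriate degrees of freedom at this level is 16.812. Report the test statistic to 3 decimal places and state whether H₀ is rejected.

Expected counts E_i = n·p_i: 367×0.294 = 107.898, 367×0.207 = 75.969, 367×0.147 = 53.949, 367×0.103 = 37.801, 367×0.073 = 26.791, 367×0.052 = 19.084, 367×0.036 = 13.212, 367×0.088 = 32.296.
cat         O        E   (O−E)²/E
0         124  107.898     2.4030
1          69   75.969     0.6393
2          46   53.949     1.1712
3          28   37.801     2.5412
4          33   26.791     1.4390
5          15   19.084     0.8740
6          17   13.212     1.0861
≥7         35   32.296     0.2264
Sum = 10.380
df = 6. Since 10.380 < 16.812, we do not reject H₀.

10.380; do not reject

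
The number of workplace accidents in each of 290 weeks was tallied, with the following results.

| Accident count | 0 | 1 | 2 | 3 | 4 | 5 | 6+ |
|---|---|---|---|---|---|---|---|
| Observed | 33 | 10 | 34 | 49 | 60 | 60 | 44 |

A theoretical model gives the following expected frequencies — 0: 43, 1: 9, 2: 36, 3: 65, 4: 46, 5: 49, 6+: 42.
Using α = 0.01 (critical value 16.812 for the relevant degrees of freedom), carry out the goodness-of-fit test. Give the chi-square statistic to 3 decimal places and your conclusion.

cat         O        E   (O−E)²/E
0          33       43     2.3256
1          10        9     0.1111
2          34       36     0.1111
3          49       65     3.9385
4          60       46     4.2609
5          60       49     2.4694
6+         44       42     0.0952
Sum = 13.312
df = 6. Since 13.312 < 16.812, we do not reject H₀.

13.312; do not reject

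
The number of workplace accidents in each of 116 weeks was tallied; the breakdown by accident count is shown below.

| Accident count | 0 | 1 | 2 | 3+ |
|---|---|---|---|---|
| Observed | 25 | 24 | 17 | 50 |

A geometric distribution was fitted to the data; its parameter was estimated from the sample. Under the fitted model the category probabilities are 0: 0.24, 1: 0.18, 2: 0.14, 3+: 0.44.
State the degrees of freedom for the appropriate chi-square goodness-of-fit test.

2

There are k = 4 categories and 1 parameter estimated from the data, so df = 4 − 1 − 1 = 2.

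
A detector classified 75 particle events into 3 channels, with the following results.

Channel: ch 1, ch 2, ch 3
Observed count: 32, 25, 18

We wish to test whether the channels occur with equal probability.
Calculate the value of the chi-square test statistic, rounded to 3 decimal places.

Under H₀ each category has probability 1/3, so each expected count is 75/3 = 25.
ch 1: (32 − 25)²/25 = 49/25 = 1.9600
ch 2: (25 − 25)²/25 = 0/25 = 0.0000
ch 3: (18 − 25)²/25 = 49/25 = 1.9600
Sum = 3.920

3.920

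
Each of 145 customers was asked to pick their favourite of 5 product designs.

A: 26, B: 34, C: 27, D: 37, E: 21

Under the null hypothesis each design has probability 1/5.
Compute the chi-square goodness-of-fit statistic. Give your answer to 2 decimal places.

5.72

Under H₀ each category has probability 1/5, so each expected count is 145/5 = 29.
χ² = (26−29)²/29 + (34−29)²/29 + (27−29)²/29 + (37−29)²/29 + (21−29)²/29
   = 0.310 + 0.862 + 0.138 + 2.207 + 2.207
Sum = 5.72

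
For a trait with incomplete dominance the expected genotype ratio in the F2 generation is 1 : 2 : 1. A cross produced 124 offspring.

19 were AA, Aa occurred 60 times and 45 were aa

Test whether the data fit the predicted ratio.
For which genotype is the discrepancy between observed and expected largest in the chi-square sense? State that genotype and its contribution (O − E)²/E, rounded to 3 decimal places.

aa, 6.323

Ratio total = 4. Expected counts: 124×1/4 = 31, 124×2/4 = 62, 124×1/4 = 31.
χ² = (19−31)²/31 + (60−62)²/62 + (45−31)²/31
   = 4.6452 + 0.0645 + 6.3226
The largest term is for aa: 6.323.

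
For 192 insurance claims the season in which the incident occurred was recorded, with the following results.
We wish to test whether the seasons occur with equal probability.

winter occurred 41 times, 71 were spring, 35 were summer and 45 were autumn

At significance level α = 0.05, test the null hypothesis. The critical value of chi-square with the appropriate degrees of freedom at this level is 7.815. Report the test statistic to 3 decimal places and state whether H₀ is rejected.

Under H₀ each category has probability 1/4, so each expected count is 192/4 = 48.
winter: (41 − 48)²/48 = 49/48 = 1.0208
spring: (71 − 48)²/48 = 529/48 = 11.0208
summer: (35 − 48)²/48 = 169/48 = 3.5208
autumn: (45 − 48)²/48 = 9/48 = 0.1875
Sum = 15.750
df = 3. Since 15.750 > 7.815, we reject H₀.

15.750; reject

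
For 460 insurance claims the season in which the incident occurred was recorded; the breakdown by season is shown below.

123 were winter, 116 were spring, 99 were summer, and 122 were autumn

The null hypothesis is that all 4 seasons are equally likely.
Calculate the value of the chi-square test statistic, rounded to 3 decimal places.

3.217

Expected count for each of the 4 categories: 460/4 = 115.
χ² = (123−115)²/115 + (116−115)²/115 + (99−115)²/115 + (122−115)²/115
   = 0.5565 + 0.0087 + 2.2261 + 0.4261
Sum = 3.217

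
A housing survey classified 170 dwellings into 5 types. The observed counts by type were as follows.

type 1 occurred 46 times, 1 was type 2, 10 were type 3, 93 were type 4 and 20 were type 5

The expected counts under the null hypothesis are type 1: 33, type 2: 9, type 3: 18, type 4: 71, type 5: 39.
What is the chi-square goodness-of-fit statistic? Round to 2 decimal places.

type 1: (46 − 33)²/33 = 169/33 = 5.121
type 2: (1 − 9)²/9 = 64/9 = 7.111
type 3: (10 − 18)²/18 = 64/18 = 3.556
type 4: (93 − 71)²/71 = 484/71 = 6.817
type 5: (20 − 39)²/39 = 361/39 = 9.256
Sum = 31.86

31.86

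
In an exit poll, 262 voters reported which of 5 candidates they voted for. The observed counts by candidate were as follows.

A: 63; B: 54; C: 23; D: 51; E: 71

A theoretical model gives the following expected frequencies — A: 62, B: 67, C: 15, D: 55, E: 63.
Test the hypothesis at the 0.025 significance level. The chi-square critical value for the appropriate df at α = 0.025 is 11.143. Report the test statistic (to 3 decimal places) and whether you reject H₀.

8.112; do not reject

A: (63 − 62)²/62 = 1/62 = 0.0161
B: (54 − 67)²/67 = 169/67 = 2.5224
C: (23 − 15)²/15 = 64/15 = 4.2667
D: (51 − 55)²/55 = 16/55 = 0.2909
E: (71 − 63)²/63 = 64/63 = 1.0159
Sum = 8.112
df = 4. Since 8.112 < 11.143, we do not reject H₀.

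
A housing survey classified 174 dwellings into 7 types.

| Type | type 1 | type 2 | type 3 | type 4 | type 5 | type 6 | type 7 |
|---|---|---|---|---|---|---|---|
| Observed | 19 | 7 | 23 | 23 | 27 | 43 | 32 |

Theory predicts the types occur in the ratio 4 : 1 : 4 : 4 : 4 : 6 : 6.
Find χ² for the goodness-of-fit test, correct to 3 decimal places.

3.472

Ratio total = 29. Expected counts: 174×4/29 = 24, 174×1/29 = 6, 174×4/29 = 24, 174×4/29 = 24, 174×4/29 = 24, 174×6/29 = 36, 174×6/29 = 36.
type 1: (19 − 24)²/24 = 25/24 = 1.0417
type 2: (7 − 6)²/6 = 1/6 = 0.1667
type 3: (23 − 24)²/24 = 1/24 = 0.0417
type 4: (23 − 24)²/24 = 1/24 = 0.0417
type 5: (27 − 24)²/24 = 9/24 = 0.3750
type 6: (43 − 36)²/36 = 49/36 = 1.3611
type 7: (32 − 36)²/36 = 16/36 = 0.4444
Sum = 3.472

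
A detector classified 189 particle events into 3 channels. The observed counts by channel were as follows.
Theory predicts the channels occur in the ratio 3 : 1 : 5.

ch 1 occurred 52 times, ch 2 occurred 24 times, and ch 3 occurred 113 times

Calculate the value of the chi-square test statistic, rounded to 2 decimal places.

2.96

Ratio total = 9. Expected counts: 189×3/9 = 63, 189×1/9 = 21, 189×5/9 = 105.
χ² = (52−63)²/63 + (24−21)²/21 + (113−105)²/105
   = 1.921 + 0.429 + 0.610
Sum = 2.96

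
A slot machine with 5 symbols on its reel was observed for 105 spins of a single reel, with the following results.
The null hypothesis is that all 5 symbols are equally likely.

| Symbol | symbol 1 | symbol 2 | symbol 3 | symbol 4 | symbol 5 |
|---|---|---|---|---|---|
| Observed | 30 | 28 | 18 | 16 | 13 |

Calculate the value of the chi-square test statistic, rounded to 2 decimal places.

10.86

Under H₀ each category has probability 1/5, so each expected count is 105/5 = 21.
symbol 1: (30 − 21)²/21 = 81/21 = 3.857
symbol 2: (28 − 21)²/21 = 49/21 = 2.333
symbol 3: (18 − 21)²/21 = 9/21 = 0.429
symbol 4: (16 − 21)²/21 = 25/21 = 1.190
symbol 5: (13 − 21)²/21 = 64/21 = 3.048
Sum = 10.86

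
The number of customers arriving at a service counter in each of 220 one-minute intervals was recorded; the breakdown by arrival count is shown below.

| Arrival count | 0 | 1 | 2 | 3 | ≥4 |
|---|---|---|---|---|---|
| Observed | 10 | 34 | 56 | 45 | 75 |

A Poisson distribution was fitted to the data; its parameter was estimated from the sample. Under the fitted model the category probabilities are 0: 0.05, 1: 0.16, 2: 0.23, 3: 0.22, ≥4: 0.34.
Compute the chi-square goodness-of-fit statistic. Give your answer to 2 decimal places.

Expected counts E_i = n·p_i: 220×0.05 = 11, 220×0.16 = 35.2, 220×0.23 = 50.6, 220×0.22 = 48.4, 220×0.34 = 74.8.
cat         O        E   (O−E)²/E
0          10       11      0.091
1          34     35.2      0.041
2          56     50.6      0.576
3          45     48.4      0.239
≥4         75     74.8      0.001
Sum = 0.95

0.95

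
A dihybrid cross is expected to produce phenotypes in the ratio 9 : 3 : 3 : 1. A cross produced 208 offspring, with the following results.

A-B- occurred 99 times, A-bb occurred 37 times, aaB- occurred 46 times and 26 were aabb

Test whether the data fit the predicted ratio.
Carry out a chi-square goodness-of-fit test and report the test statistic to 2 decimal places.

17.13

Ratio total = 16. Expected counts: 208×9/16 = 117, 208×3/16 = 39, 208×3/16 = 39, 208×1/16 = 13.
cat         O        E   (O−E)²/E
A-B-       99      117      2.769
A-bb       37       39      0.103
aaB-       46       39      1.256
aabb       26       13     13.000
Sum = 17.13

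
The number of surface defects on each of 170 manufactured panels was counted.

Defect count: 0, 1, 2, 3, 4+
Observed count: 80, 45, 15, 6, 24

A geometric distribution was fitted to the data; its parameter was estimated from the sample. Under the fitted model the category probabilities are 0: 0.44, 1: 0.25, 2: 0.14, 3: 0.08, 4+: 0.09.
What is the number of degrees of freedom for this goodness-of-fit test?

There are k = 5 categories and 1 parameter estimated from the data, so df = 5 − 1 − 1 = 3.

3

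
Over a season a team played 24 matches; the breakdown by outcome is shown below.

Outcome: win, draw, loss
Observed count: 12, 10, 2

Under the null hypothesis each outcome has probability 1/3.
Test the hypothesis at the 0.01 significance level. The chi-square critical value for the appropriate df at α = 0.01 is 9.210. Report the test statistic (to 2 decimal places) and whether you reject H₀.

Under H₀ each category has probability 1/3, so each expected count is 24/3 = 8.
χ² = (12−8)²/8 + (10−8)²/8 + (2−8)²/8
   = 2.000 + 0.500 + 4.500
Sum = 7.00
df = 2. Since 7.00 < 9.210, we do not reject H₀.

7.00; do not reject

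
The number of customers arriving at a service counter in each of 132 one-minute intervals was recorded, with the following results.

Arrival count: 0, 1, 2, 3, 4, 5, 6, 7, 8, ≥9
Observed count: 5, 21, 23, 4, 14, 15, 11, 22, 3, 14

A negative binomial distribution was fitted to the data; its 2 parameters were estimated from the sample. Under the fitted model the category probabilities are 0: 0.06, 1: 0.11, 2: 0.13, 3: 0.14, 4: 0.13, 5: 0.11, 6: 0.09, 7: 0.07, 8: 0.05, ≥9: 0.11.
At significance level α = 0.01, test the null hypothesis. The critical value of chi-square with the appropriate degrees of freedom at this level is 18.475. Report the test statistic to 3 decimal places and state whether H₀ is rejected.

37.568; reject

Expected counts E_i = n·p_i: 132×0.06 = 7.92, 132×0.11 = 14.52, 132×0.13 = 17.16, 132×0.14 = 18.48, 132×0.13 = 17.16, 132×0.11 = 14.52, 132×0.09 = 11.88, 132×0.07 = 9.24, 132×0.05 = 6.6, 132×0.11 = 14.52.
cat         O        E   (O−E)²/E
0           5     7.92     1.0766
1          21    14.52     2.8919
2          23    17.16     1.9875
3           4    18.48    11.3458
4          14    17.16     0.5819
5          15    14.52     0.0159
6          11    11.88     0.0652
7          22     9.24    17.6210
8           3      6.6     1.9636
≥9         14    14.52     0.0186
Sum = 37.568
df = 7. Since 37.568 > 18.475, we reject H₀.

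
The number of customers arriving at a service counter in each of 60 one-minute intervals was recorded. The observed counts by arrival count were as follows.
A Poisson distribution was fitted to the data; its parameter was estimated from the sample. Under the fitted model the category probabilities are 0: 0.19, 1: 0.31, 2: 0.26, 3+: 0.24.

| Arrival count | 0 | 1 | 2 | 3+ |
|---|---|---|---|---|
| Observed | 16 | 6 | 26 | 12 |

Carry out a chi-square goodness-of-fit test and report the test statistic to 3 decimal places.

17.725

Expected counts E_i = n·p_i: 60×0.19 = 11.4, 60×0.31 = 18.6, 60×0.26 = 15.6, 60×0.24 = 14.4.
0: (16 − 11.4)²/11.4 = 21.16/11.4 = 1.8561
1: (6 − 18.6)²/18.6 = 158.76/18.6 = 8.5355
2: (26 − 15.6)²/15.6 = 108.16/15.6 = 6.9333
3+: (12 − 14.4)²/14.4 = 5.76/14.4 = 0.4000
Sum = 17.725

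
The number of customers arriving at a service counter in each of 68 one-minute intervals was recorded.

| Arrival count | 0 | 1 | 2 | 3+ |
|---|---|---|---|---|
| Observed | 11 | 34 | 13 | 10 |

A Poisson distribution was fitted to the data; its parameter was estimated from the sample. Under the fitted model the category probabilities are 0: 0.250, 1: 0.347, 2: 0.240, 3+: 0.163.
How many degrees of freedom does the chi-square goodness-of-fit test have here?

2

There are k = 4 categories and 1 parameter estimated from the data, so df = 4 − 1 − 1 = 2.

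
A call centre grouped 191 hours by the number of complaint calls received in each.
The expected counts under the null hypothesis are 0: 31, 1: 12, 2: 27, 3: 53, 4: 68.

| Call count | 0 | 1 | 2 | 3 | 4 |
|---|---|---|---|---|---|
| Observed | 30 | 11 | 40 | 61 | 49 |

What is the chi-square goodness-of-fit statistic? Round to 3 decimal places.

12.891

0: (30 − 31)²/31 = 1/31 = 0.0323
1: (11 − 12)²/12 = 1/12 = 0.0833
2: (40 − 27)²/27 = 169/27 = 6.2593
3: (61 − 53)²/53 = 64/53 = 1.2075
4: (49 − 68)²/68 = 361/68 = 5.3088
Sum = 12.891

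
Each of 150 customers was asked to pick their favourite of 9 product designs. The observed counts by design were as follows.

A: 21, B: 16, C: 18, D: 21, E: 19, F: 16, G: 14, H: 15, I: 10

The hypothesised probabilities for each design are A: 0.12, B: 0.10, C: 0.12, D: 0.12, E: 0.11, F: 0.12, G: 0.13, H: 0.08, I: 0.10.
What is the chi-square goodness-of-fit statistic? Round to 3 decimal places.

Expected counts E_i = n·p_i: 150×0.12 = 18, 150×0.10 = 15, 150×0.12 = 18, 150×0.12 = 18, 150×0.11 = 16.5, 150×0.12 = 18, 150×0.13 = 19.5, 150×0.08 = 12, 150×0.10 = 15.
cat         O        E   (O−E)²/E
A          21       18     0.5000
B          16       15     0.0667
C          18       18     0.0000
D          21       18     0.5000
E          19     16.5     0.3788
F          16       18     0.2222
G          14     19.5     1.5513
H          15       12     0.7500
I          10       15     1.6667
Sum = 5.636

5.636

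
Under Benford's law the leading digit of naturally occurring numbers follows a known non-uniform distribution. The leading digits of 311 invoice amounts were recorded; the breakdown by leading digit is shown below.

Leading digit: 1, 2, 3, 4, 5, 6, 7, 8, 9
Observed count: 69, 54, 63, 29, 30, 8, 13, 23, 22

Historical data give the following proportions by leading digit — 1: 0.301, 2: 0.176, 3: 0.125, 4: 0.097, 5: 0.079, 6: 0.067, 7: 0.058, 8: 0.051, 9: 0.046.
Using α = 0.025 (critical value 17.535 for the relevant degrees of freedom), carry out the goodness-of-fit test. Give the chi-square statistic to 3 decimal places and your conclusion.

Expected counts E_i = n·p_i: 311×0.301 = 93.611, 311×0.176 = 54.736, 311×0.125 = 38.875, 311×0.097 = 30.167, 311×0.079 = 24.569, 311×0.067 = 20.837, 311×0.058 = 18.038, 311×0.051 = 15.861, 311×0.046 = 14.306.
1: (69 − 93.611)²/93.611 = 605.701321/93.611 = 6.4704
2: (54 − 54.736)²/54.736 = 0.541696/54.736 = 0.0099
3: (63 − 38.875)²/38.875 = 582.015625/38.875 = 14.9715
4: (29 − 30.167)²/30.167 = 1.361889/30.167 = 0.0451
5: (30 − 24.569)²/24.569 = 29.495761/24.569 = 1.2005
6: (8 − 20.837)²/20.837 = 164.788569/20.837 = 7.9085
7: (13 − 18.038)²/18.038 = 25.381444/18.038 = 1.4071
8: (23 − 15.861)²/15.861 = 50.965321/15.861 = 3.2132
9: (22 − 14.306)²/14.306 = 59.197636/14.306 = 4.1380
Sum = 39.364
df = 8. Since 39.364 > 17.535, we reject H₀.

39.364; reject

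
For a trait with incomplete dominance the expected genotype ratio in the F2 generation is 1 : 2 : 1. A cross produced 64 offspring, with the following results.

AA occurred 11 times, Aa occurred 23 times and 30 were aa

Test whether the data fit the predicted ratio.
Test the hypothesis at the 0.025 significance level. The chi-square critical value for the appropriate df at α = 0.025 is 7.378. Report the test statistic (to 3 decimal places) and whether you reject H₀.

16.344; reject

Ratio total = 4. Expected counts: 64×1/4 = 16, 64×2/4 = 32, 64×1/4 = 16.
cat         O        E   (O−E)²/E
AA         11       16     1.5625
Aa         23       32     2.5313
aa         30       16    12.2500
Sum = 16.344
df = 2. Since 16.344 > 7.378, we reject H₀.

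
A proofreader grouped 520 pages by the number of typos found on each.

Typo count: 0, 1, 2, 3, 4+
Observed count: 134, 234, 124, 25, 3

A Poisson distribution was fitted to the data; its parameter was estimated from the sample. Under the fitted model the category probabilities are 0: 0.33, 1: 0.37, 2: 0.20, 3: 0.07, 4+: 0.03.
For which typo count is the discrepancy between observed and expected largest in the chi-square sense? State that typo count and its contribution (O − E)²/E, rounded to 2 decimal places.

4+, 10.18

Expected counts E_i = n·p_i: 520×0.33 = 171.6, 520×0.37 = 192.4, 520×0.20 = 104, 520×0.07 = 36.4, 520×0.03 = 15.6.
cat         O        E   (O−E)²/E
0         134    171.6      8.239
1         234    192.4      8.995
2         124      104      3.846
3          25     36.4      3.570
4+          3     15.6     10.177
The largest term is for 4+: 10.18.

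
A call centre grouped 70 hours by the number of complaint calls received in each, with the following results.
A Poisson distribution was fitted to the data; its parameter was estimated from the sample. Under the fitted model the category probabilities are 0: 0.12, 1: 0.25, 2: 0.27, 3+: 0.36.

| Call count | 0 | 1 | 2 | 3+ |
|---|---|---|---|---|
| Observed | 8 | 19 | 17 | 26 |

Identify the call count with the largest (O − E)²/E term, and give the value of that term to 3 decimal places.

2, 0.191

Expected counts E_i = n·p_i: 70×0.12 = 8.4, 70×0.25 = 17.5, 70×0.27 = 18.9, 70×0.36 = 25.2.
cat         O        E   (O−E)²/E
0           8      8.4     0.0190
1          19     17.5     0.1286
2          17     18.9     0.1910
3+         26     25.2     0.0254
The largest term is for 2: 0.191.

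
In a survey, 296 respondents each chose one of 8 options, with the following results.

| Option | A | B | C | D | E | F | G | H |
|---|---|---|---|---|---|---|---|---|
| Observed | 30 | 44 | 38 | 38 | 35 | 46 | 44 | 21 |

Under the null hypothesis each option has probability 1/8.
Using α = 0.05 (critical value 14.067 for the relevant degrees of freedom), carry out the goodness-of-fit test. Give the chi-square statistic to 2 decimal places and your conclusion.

13.24; do not reject

Under H₀ each category has probability 1/8, so each expected count is 296/8 = 37.
χ² = (30−37)²/37 + (44−37)²/37 + (38−37)²/37 + (38−37)²/37 + (35−37)²/37 + (46−37)²/37 + (44−37)²/37 + (21−37)²/37
   = 1.324 + 1.324 + 0.027 + 0.027 + 0.108 + 2.189 + 1.324 + 6.919
Sum = 13.24
df = 7. Since 13.24 < 14.067, we do not reject H₀.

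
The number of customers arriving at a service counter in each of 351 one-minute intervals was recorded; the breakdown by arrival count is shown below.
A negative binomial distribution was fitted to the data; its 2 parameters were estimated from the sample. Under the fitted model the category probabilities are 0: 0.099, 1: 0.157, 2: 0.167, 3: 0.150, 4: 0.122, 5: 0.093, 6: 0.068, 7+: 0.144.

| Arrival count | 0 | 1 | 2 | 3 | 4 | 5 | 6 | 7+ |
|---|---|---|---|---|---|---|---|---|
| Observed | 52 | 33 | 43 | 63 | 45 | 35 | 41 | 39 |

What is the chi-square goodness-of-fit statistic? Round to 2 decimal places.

38.84

Expected counts E_i = n·p_i: 351×0.099 = 34.749, 351×0.157 = 55.107, 351×0.167 = 58.617, 351×0.150 = 52.65, 351×0.122 = 42.822, 351×0.093 = 32.643, 351×0.068 = 23.868, 351×0.144 = 50.544.
χ² = (52−34.749)²/34.749 + (33−55.107)²/55.107 + (43−58.617)²/58.617 + (63−52.65)²/52.65 + (45−42.822)²/42.822 + (35−32.643)²/32.643 + (41−23.868)²/23.868 + (39−50.544)²/50.544
   = 8.564 + 8.869 + 4.161 + 2.035 + 0.111 + 0.170 + 12.297 + 2.637
Sum = 38.84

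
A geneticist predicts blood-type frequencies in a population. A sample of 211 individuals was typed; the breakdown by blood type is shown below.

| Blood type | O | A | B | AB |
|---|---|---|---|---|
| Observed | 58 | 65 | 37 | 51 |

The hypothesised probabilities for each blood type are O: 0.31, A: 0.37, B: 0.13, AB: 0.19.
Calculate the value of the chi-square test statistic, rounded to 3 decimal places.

Expected counts E_i = n·p_i: 211×0.31 = 65.41, 211×0.37 = 78.07, 211×0.13 = 27.43, 211×0.19 = 40.09.
O: (58 − 65.41)²/65.41 = 54.9081/65.41 = 0.8394
A: (65 − 78.07)²/78.07 = 170.8249/78.07 = 2.1881
B: (37 − 27.43)²/27.43 = 91.5849/27.43 = 3.3389
AB: (51 − 40.09)²/40.09 = 119.0281/40.09 = 2.9690
Sum = 9.335

9.335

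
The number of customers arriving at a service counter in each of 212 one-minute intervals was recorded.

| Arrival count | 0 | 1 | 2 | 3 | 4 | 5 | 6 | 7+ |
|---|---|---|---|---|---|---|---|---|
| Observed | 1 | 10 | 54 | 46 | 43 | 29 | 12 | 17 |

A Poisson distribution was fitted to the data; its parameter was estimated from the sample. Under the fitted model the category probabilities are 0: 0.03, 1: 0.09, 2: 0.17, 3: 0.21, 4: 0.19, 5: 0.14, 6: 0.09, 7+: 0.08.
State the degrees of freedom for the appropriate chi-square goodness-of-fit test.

6

There are k = 8 categories and 1 parameter estimated from the data, so df = 8 − 1 − 1 = 6.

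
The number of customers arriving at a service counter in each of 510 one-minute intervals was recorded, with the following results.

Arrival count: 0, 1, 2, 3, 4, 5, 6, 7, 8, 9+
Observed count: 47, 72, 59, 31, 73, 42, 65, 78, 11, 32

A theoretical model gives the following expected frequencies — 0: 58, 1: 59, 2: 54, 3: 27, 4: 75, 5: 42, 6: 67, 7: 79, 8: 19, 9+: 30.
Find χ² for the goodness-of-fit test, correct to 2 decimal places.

9.63

0: (47 − 58)²/58 = 121/58 = 2.086
1: (72 − 59)²/59 = 169/59 = 2.864
2: (59 − 54)²/54 = 25/54 = 0.463
3: (31 − 27)²/27 = 16/27 = 0.593
4: (73 − 75)²/75 = 4/75 = 0.053
5: (42 − 42)²/42 = 0/42 = 0.000
6: (65 − 67)²/67 = 4/67 = 0.060
7: (78 − 79)²/79 = 1/79 = 0.013
8: (11 − 19)²/19 = 64/19 = 3.368
9+: (32 − 30)²/30 = 4/30 = 0.133
Sum = 9.63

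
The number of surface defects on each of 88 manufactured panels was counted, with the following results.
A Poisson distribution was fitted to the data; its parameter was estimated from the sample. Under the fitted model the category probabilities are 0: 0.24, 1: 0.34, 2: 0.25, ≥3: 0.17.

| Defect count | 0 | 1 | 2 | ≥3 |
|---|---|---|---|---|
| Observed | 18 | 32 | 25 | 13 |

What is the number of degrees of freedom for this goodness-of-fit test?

There are k = 4 categories and 1 parameter estimated from the data, so df = 4 − 1 − 1 = 2.

2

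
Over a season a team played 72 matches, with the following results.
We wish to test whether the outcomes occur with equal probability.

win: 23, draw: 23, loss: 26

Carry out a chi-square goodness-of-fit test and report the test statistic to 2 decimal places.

0.25

Expected count for each of the 3 categories: 72/3 = 24.
cat         O        E   (O−E)²/E
win        23       24      0.042
draw       23       24      0.042
loss       26       24      0.167
Sum = 0.25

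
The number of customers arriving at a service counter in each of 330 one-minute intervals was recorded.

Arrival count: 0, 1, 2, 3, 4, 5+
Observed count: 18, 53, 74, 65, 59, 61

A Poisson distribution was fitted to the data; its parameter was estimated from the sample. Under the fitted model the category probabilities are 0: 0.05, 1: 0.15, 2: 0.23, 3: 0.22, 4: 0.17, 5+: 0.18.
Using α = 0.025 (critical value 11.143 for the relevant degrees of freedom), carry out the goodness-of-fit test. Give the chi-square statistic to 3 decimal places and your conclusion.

Expected counts E_i = n·p_i: 330×0.05 = 16.5, 330×0.15 = 49.5, 330×0.23 = 75.9, 330×0.22 = 72.6, 330×0.17 = 56.1, 330×0.18 = 59.4.
cat         O        E   (O−E)²/E
0          18     16.5     0.1364
1          53     49.5     0.2475
2          74     75.9     0.0476
3          65     72.6     0.7956
4          59     56.1     0.1499
5+         61     59.4     0.0431
Sum = 1.420
df = 4. Since 1.420 < 11.143, we do not reject H₀.

1.420; do not reject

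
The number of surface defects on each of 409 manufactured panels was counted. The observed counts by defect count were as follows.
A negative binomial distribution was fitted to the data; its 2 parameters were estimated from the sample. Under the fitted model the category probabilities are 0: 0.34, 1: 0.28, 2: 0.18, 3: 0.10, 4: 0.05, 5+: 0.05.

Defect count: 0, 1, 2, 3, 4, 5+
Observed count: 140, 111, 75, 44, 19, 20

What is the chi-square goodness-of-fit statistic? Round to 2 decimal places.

0.49

Expected counts E_i = n·p_i: 409×0.34 = 139.06, 409×0.28 = 114.52, 409×0.18 = 73.62, 409×0.10 = 40.9, 409×0.05 = 20.45, 409×0.05 = 20.45.
cat         O        E   (O−E)²/E
0         140   139.06      0.006
1         111   114.52      0.108
2          75    73.62      0.026
3          44     40.9      0.235
4          19    20.45      0.103
5+         20    20.45      0.010
Sum = 0.49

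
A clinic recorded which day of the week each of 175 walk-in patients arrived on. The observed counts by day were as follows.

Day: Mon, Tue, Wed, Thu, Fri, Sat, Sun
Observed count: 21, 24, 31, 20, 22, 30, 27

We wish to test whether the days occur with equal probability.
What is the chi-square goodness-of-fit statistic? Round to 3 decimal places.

Under H₀ each category has probability 1/7, so each expected count is 175/7 = 25.
χ² = (21−25)²/25 + (24−25)²/25 + (31−25)²/25 + (20−25)²/25 + (22−25)²/25 + (30−25)²/25 + (27−25)²/25
   = 0.6400 + 0.0400 + 1.4400 + 1.0000 + 0.3600 + 1.0000 + 0.1600
Sum = 4.640

4.640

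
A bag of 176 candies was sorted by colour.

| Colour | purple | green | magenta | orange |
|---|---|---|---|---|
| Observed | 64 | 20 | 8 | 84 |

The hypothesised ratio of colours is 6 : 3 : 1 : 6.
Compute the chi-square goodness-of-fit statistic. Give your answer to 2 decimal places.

Ratio total = 16. Expected counts: 176×6/16 = 66, 176×3/16 = 33, 176×1/16 = 11, 176×6/16 = 66.
purple: (64 − 66)²/66 = 4/66 = 0.061
green: (20 − 33)²/33 = 169/33 = 5.121
magenta: (8 − 11)²/11 = 9/11 = 0.818
orange: (84 − 66)²/66 = 324/66 = 4.909
Sum = 10.91

10.91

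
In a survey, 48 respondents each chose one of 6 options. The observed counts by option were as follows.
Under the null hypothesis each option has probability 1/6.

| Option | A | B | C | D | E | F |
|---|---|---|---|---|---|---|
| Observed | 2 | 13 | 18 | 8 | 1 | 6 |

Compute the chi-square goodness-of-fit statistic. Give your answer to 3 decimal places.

Expected count for each of the 6 categories: 48/6 = 8.
cat         O        E   (O−E)²/E
A           2        8     4.5000
B          13        8     3.1250
C          18        8    12.5000
D           8        8     0.0000
E           1        8     6.1250
F           6        8     0.5000
Sum = 26.750

26.750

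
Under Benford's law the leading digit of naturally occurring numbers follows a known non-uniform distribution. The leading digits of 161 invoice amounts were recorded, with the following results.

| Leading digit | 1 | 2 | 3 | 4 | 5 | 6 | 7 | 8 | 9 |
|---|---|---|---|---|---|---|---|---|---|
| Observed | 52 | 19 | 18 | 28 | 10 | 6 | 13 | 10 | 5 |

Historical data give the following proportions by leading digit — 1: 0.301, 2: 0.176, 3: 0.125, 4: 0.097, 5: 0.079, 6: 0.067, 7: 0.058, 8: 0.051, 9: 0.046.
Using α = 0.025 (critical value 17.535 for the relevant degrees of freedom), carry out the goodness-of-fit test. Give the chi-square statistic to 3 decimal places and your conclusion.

18.691; reject

Expected counts E_i = n·p_i: 161×0.301 = 48.461, 161×0.176 = 28.336, 161×0.125 = 20.125, 161×0.097 = 15.617, 161×0.079 = 12.719, 161×0.067 = 10.787, 161×0.058 = 9.338, 161×0.051 = 8.211, 161×0.046 = 7.406.
1: (52 − 48.461)²/48.461 = 12.524521/48.461 = 0.2584
2: (19 − 28.336)²/28.336 = 87.160896/28.336 = 3.0760
3: (18 − 20.125)²/20.125 = 4.515625/20.125 = 0.2244
4: (28 − 15.617)²/15.617 = 153.338689/15.617 = 9.8187
5: (10 − 12.719)²/12.719 = 7.392961/12.719 = 0.5813
6: (6 − 10.787)²/10.787 = 22.915369/10.787 = 2.1244
7: (13 − 9.338)²/9.338 = 13.410244/9.338 = 1.4361
8: (10 − 8.211)²/8.211 = 3.200521/8.211 = 0.3898
9: (5 − 7.406)²/7.406 = 5.788836/7.406 = 0.7816
Sum = 18.691
df = 8. Since 18.691 > 17.535, we reject H₀.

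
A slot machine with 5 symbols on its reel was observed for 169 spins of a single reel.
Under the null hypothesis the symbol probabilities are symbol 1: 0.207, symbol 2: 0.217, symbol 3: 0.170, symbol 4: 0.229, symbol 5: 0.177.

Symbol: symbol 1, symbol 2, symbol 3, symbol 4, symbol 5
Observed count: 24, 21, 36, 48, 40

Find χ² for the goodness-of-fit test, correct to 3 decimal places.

Expected counts E_i = n·p_i: 169×0.207 = 34.983, 169×0.217 = 36.673, 169×0.170 = 28.73, 169×0.229 = 38.701, 169×0.177 = 29.913.
χ² = (24−34.983)²/34.983 + (21−36.673)²/36.673 + (36−28.73)²/28.73 + (48−38.701)²/38.701 + (40−29.913)²/29.913
   = 3.4481 + 6.6982 + 1.8396 + 2.2343 + 3.4014
Sum = 17.622

17.622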